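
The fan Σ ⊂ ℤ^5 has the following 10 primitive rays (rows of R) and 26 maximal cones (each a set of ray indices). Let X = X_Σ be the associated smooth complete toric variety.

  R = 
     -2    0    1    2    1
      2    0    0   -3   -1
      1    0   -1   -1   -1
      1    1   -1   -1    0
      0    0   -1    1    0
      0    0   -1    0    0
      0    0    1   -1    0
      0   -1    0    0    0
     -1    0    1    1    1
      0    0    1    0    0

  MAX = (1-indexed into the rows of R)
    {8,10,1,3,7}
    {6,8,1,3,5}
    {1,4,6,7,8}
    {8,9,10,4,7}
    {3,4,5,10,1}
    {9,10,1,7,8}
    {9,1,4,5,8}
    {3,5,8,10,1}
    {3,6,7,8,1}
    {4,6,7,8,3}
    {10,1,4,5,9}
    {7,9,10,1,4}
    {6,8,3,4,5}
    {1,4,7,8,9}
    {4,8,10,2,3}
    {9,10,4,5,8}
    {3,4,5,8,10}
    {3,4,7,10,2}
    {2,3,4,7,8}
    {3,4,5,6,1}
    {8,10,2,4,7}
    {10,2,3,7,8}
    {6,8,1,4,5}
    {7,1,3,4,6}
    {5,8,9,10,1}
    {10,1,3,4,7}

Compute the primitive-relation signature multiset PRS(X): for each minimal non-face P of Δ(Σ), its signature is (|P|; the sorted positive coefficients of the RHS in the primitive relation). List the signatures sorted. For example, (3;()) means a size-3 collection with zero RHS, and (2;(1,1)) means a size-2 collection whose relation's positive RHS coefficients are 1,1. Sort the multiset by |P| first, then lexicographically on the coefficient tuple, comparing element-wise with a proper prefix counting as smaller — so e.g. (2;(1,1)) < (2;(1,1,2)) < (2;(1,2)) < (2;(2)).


Δ(Σ) — 10 vertices, 11 min non-faces:

  P = {3,9}:  v_{3} + v_{9} = 0  ⟹  sig = (2;())
  P = {5,7}:  v_{5} + v_{7} = 0  ⟹  sig = (2;())
  P = {6,10}:  v_{6} + v_{10} = 0  ⟹  sig = (2;())
  P = {1,2}:  v_{1} + v_{2} = v_{7}  ⟹  sig = (2;(1))
  P = {6,9}:  v_{6} + v_{9} = v_{1} + v_{4} + v_{8}  ⟹  sig = (2;(1,1,1))
  P = {2,5}:  v_{2} + v_{5} = v_{3} + v_{4} + v_{8} + v_{10}  ⟹  sig = (2;(1,1,1,1))
  P = {2,6}:  v_{2} + v_{6} = v_{3} + v_{4} + v_{7} + v_{8}  ⟹  sig = (2;(1,1,1,1))
  P = {2,9}:  v_{2} + v_{9} = v_{4} + v_{7} + v_{8} + v_{10}  ⟹  sig = (2;(1,1,1,1))
  P = {1,3,4,8}:  v_{1} + v_{3} + v_{4} + v_{8} = v_{6}  ⟹  sig = (4;(1))
  P = {1,4,8,10}:  v_{1} + v_{4} + v_{8} + v_{10} = v_{9}  ⟹  sig = (4;(1))
  P = {3,4,7,8,10}:  v_{3} + v_{4} + v_{7} + v_{8} + v_{10} = v_{2}  ⟹  sig = (5;(1))

Signatures (|P|; sorted positive RHS coefficients), sorted:
    (2;())
    (2;())
    (2;())
    (2;(1))
    (2;(1,1,1))
    (2;(1,1,1,1))
    (2;(1,1,1,1))
    (2;(1,1,1,1))
    (4;(1))
    (4;(1))
    (5;(1))


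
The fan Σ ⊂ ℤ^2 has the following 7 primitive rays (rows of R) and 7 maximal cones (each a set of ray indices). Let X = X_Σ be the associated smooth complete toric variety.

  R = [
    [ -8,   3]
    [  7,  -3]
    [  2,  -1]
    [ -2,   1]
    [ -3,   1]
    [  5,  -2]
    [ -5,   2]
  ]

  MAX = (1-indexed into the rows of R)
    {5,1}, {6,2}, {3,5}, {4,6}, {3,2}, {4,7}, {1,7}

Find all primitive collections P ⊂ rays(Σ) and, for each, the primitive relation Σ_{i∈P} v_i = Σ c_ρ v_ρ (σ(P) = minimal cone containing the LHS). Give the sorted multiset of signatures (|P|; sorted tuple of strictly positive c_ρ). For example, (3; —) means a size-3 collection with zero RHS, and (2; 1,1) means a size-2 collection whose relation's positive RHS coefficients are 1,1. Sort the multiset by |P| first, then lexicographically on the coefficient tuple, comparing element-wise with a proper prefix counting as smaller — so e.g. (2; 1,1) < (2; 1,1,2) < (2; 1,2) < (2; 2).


14 collections generate NE(X_Σ); each relation:

  P = {3,4}:  v_{3} + v_{4} = 0  →  sig = (2; —)
  P = {6,7}:  v_{6} + v_{7} = 0  →  sig = (2; —)
  P = {1,6}:  v_{1} + v_{6} = v_{5}  →  sig = (2; 1)
  P = {2,4}:  v_{2} + v_{4} = v_{6}  →  sig = (2; 1)
  P = {2,7}:  v_{2} + v_{7} = v_{3}  →  sig = (2; 1)
  P = {3,6}:  v_{3} + v_{6} = v_{2}  →  sig = (2; 1)
  P = {3,7}:  v_{3} + v_{7} = v_{5}  →  sig = (2; 1)
  P = {4,5}:  v_{4} + v_{5} = v_{7}  →  sig = (2; 1)
  P = {5,6}:  v_{5} + v_{6} = v_{3}  →  sig = (2; 1)
  P = {5,7}:  v_{5} + v_{7} = v_{1}  →  sig = (2; 1)
  P = {1,2}:  v_{1} + v_{2} = v_{3} + v_{5}  →  sig = (2; 1,1)
  P = {1,3}:  v_{1} + v_{3} = 2·v_{5}  →  sig = (2; 2)
  P = {1,4}:  v_{1} + v_{4} = 2·v_{7}  →  sig = (2; 2)
  P = {2,5}:  v_{2} + v_{5} = 2·v_{3}  →  sig = (2; 2)

Hence PRS(X_Σ) =
[(2; —), (2; —), (2; 1), (2; 1), (2; 1), (2; 1), (2; 1), (2; 1), (2; 1), (2; 1), (2; 1,1), (2; 2), (2; 2), (2; 2)]


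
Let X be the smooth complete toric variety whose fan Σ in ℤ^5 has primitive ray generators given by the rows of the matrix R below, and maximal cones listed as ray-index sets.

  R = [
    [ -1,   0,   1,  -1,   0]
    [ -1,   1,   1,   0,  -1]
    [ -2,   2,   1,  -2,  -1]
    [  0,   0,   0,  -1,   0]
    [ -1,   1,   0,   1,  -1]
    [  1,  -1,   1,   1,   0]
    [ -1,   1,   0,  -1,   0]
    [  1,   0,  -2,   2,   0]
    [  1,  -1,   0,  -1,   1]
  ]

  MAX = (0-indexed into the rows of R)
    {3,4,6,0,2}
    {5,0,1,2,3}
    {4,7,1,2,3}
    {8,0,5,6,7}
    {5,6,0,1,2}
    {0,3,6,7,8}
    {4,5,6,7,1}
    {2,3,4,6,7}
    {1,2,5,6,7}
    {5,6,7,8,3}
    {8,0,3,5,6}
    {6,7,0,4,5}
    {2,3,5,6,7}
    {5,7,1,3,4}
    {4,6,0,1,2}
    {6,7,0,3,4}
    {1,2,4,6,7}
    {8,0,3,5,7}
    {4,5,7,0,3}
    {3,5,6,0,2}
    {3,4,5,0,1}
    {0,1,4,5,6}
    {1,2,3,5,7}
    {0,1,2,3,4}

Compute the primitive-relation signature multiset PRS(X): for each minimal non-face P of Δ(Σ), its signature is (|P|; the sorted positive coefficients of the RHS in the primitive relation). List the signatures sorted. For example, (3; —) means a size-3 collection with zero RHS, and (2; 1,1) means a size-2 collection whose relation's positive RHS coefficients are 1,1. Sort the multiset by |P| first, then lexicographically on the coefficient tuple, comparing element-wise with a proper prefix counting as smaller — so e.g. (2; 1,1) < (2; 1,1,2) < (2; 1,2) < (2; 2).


9 collections generate NE(X_Σ); each relation:

  • {4,8}:  v_{4} + v_{8} = 0  →  sig = (2; —)
  • {1,8}:  v_{1} + v_{8} = v_{3} + v_{5} + v_{6}  →  sig = (2; 1,1,1)
  • {2,8}:  v_{2} + v_{8} = 2·v_{3} + v_{5} + 2·v_{6}  →  sig = (2; 1,2,2)
  • {0,1,7}:  v_{0} + v_{1} + v_{7} = v_{4}  →  sig = (3; 1)
  • {1,3,6}:  v_{1} + v_{3} + v_{6} = v_{2}  →  sig = (3; 1)
  • {0,2,7}:  v_{0} + v_{2} + v_{7} = v_{3} + v_{4} + v_{6}  →  sig = (3; 1,1,1)
  • {2,4,5}:  v_{2} + v_{4} + v_{5} = 2·v_{1}  →  sig = (3; 2)
  • {3,4,5,6}:  v_{3} + v_{4} + v_{5} + v_{6} = v_{1}  →  sig = (4; 1)
  • {0,3,5,6,7}:  v_{0} + v_{3} + v_{5} + v_{6} + v_{7} = 0  →  sig = (5; —)

Hence PRS(X_Σ) =
    (2; —)
    (2; 1,1,1)
    (2; 1,2,2)
    (3; 1)
    (3; 1)
    (3; 1,1,1)
    (3; 2)
    (4; 1)
    (5; —)


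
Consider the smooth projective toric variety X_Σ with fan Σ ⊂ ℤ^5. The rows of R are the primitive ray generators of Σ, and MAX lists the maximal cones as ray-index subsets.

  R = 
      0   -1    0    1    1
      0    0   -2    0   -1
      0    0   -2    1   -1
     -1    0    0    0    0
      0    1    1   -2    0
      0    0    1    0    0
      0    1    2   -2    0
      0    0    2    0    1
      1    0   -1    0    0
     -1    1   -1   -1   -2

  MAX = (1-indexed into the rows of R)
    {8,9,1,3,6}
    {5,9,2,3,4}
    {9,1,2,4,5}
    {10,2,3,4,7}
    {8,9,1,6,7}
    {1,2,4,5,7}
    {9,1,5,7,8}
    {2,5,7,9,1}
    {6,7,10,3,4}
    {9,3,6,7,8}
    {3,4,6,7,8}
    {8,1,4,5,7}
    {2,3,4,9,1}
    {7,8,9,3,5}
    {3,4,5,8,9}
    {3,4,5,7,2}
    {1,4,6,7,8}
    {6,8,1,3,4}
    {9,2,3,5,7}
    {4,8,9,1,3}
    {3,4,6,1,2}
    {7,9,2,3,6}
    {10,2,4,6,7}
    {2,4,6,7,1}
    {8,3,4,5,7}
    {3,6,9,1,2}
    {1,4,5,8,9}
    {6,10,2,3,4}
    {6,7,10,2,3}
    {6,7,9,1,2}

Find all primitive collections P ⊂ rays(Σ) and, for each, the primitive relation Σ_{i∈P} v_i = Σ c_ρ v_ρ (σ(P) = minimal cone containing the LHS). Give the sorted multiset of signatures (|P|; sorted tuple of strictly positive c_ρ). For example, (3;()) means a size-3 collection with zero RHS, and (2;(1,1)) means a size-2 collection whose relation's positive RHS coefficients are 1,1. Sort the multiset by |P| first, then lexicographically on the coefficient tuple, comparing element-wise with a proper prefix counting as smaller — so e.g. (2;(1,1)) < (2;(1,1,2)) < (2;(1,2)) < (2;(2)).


The 11 primitive collections of Σ (r=10, n=5):

  P={2,8}:  v_{2} + v_{8} = 0 ; sig = (2;())
  P={5,6}:  v_{5} + v_{6} = v_{7} ; sig = (2;(1))
  P={1,10}:  v_{1} + v_{10} = v_{2} + v_{4} + v_{6} ; sig = (2;(1,1,1))
  P={9,10}:  v_{9} + v_{10} = v_{2} + v_{3} + v_{7} ; sig = (2;(1,1,1))
  P={8,10}:  v_{8} + v_{10} = v_{3} + v_{4} + v_{6} + v_{7} ; sig = (2;(1,1,1,1))
  P={5,10}:  v_{5} + v_{10} = v_{2} + v_{3} + v_{4} + 2·v_{7} ; sig = (2;(1,1,1,2))
  P={1,3,7}:  v_{1} + v_{3} + v_{7} = 0 ; sig = (3;())
  P={4,6,9}:  v_{4} + v_{6} + v_{9} = 0 ; sig = (3;())
  P={4,7,9}:  v_{4} + v_{7} + v_{9} = v_{5} ; sig = (3;(1))
  P={1,3,5}:  v_{1} + v_{3} + v_{5} = v_{4} + v_{9} ; sig = (3;(1,1))
  P={2,3,4,6,7}:  v_{2} + v_{3} + v_{4} + v_{6} + v_{7} = v_{10} ; sig = (5;(1))

so the primitive-relation signature multiset is
    |P|=2: 6 collections, coeffs (), (1), (1,1,1), (1,1,1), (1,1,1,1), (1,1,1,2)
    |P|=3: 4 collections, coeffs (), (), (1), (1,1)
    |P|=5: 1 collection, coeffs (1)


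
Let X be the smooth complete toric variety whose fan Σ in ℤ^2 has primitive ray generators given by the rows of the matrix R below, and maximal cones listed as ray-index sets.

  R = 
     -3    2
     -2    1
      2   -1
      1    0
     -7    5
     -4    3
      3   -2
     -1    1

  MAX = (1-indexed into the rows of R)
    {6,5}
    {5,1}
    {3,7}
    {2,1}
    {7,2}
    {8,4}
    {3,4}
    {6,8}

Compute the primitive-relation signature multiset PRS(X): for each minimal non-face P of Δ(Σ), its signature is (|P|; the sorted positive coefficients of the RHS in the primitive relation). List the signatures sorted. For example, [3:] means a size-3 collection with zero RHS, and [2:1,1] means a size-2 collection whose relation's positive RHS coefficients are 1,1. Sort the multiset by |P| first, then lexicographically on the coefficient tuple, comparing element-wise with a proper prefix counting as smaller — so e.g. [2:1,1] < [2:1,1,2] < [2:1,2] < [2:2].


Σ has 20 primitive collections:

  • {1,7}:  v_{1} + v_{7} = 0  →  sig = [2:]
  • {2,3}:  v_{2} + v_{3} = 0  →  sig = [2:]
  • {1,3}:  v_{1} + v_{3} = v_{8}  →  sig = [2:1]
  • {1,6}:  v_{1} + v_{6} = v_{5}  →  sig = [2:1]
  • {1,8}:  v_{1} + v_{8} = v_{6}  →  sig = [2:1]
  • {2,4}:  v_{2} + v_{4} = v_{8}  →  sig = [2:1]
  • {2,8}:  v_{2} + v_{8} = v_{1}  →  sig = [2:1]
  • {3,8}:  v_{3} + v_{8} = v_{4}  →  sig = [2:1]
  • {5,7}:  v_{5} + v_{7} = v_{6}  →  sig = [2:1]
  • {6,7}:  v_{6} + v_{7} = v_{8}  →  sig = [2:1]
  • {7,8}:  v_{7} + v_{8} = v_{3}  →  sig = [2:1]
  • {3,5}:  v_{3} + v_{5} = v_{6} + v_{8}  →  sig = [2:1,1]
  • {4,5}:  v_{4} + v_{5} = v_{6} + 2·v_{8}  →  sig = [2:1,2]
  • {1,4}:  v_{1} + v_{4} = 2·v_{8}  →  sig = [2:2]
  • {2,6}:  v_{2} + v_{6} = 2·v_{1}  →  sig = [2:2]
  • {3,6}:  v_{3} + v_{6} = 2·v_{8}  →  sig = [2:2]
  • {4,7}:  v_{4} + v_{7} = 2·v_{3}  →  sig = [2:2]
  • {5,8}:  v_{5} + v_{8} = 2·v_{6}  →  sig = [2:2]
  • {2,5}:  v_{2} + v_{5} = 3·v_{1}  →  sig = [2:3]
  • {4,6}:  v_{4} + v_{6} = 3·v_{8}  →  sig = [2:3]

so the primitive-relation signature multiset is
{ [2:] ×2,  [2:1] ×9,  [2:1,1],  [2:1,2],  [2:2] ×5,  [2:3] ×2 }


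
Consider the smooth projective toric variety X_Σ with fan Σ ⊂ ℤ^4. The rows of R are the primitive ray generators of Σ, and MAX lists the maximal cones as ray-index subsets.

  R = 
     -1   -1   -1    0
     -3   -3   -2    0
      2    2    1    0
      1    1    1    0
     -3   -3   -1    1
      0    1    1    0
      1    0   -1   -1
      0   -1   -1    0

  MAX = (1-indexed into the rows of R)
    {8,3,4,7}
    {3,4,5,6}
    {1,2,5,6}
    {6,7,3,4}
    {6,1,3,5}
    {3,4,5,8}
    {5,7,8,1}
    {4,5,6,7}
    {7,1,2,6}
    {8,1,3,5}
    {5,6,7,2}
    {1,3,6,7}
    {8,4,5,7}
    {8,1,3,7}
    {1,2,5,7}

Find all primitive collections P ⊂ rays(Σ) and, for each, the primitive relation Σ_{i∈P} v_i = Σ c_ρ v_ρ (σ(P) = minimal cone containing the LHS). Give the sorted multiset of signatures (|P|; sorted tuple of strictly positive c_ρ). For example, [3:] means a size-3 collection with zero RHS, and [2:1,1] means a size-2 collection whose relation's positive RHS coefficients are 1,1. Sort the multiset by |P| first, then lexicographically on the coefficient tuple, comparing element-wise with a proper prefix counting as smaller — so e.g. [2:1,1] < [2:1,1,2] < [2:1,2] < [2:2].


7 collections generate NE(X_Σ); each relation:

  {1,4}:  v_{1} + v_{4} = 0  ⇒ sig = [2:]
  {6,8}:  v_{6} + v_{8} = 0  ⇒ sig = [2:]
  {2,3}:  v_{2} + v_{3} = v_{1}  ⇒ sig = [2:1]
  {2,4}:  v_{2} + v_{4} = v_{5} + v_{6} + v_{7}  ⇒ sig = [2:1,1,1]
  {2,8}:  v_{2} + v_{8} = v_{1} + v_{5} + v_{7}  ⇒ sig = [2:1,1,1]
  {3,5,7}:  v_{3} + v_{5} + v_{7} = v_{8}  ⇒ sig = [3:1]
  {1,5,6,7}:  v_{1} + v_{5} + v_{6} + v_{7} = v_{2}  ⇒ sig = [4:1]

Sorted signature multiset PRS(X):
    |P|=2: 5 collections, coeffs (), (), (1), (1,1,1), (1,1,1)
    |P|=3: 1 collection, coeffs (1)
    |P|=4: 1 collection, coeffs (1)


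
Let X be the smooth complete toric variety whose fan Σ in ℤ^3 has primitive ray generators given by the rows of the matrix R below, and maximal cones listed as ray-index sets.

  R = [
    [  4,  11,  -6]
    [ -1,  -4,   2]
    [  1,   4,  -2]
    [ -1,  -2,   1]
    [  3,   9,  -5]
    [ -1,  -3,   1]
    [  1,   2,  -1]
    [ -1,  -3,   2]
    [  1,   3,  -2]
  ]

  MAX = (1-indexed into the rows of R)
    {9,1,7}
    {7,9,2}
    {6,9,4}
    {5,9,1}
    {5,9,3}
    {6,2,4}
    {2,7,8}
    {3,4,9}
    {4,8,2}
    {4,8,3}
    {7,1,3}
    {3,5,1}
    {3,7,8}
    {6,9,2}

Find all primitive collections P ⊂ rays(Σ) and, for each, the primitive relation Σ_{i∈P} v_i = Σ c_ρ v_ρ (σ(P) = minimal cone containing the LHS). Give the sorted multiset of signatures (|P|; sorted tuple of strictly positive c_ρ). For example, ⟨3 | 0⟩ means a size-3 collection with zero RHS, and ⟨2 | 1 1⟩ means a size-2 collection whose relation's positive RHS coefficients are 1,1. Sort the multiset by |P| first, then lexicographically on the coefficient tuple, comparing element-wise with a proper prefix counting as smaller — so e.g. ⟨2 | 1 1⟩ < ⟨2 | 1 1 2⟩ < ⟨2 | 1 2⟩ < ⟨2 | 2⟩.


18 minimal non-faces of Δ(Σ) (on 9 rays):

  P = {2,3}:  v_{2} + v_{3} = 0 — sig = ⟨2 | 0⟩
  P = {4,7}:  v_{4} + v_{7} = 0 — sig = ⟨2 | 0⟩
  P = {8,9}:  v_{8} + v_{9} = 0 — sig = ⟨2 | 0⟩
  P = {1,4}:  v_{1} + v_{4} = v_{5} — sig = ⟨2 | 1⟩
  P = {5,7}:  v_{5} + v_{7} = v_{1} — sig = ⟨2 | 1⟩
  P = {2,5}:  v_{2} + v_{5} = v_{7} + v_{9} — sig = ⟨2 | 1 1⟩
  P = {3,6}:  v_{3} + v_{6} = v_{4} + v_{9} — sig = ⟨2 | 1 1⟩
  P = {4,5}:  v_{4} + v_{5} = v_{3} + v_{9} — sig = ⟨2 | 1 1⟩
  P = {5,8}:  v_{5} + v_{8} = v_{3} + v_{7} — sig = ⟨2 | 1 1⟩
  P = {6,7}:  v_{6} + v_{7} = v_{2} + v_{9} — sig = ⟨2 | 1 1⟩
  P = {6,8}:  v_{6} + v_{8} = v_{2} + v_{4} — sig = ⟨2 | 1 1⟩
  P = {1,2}:  v_{1} + v_{2} = 2·v_{7} + v_{9} — sig = ⟨2 | 1 2⟩
  P = {1,6}:  v_{1} + v_{6} = v_{7} + 2·v_{9} — sig = ⟨2 | 1 2⟩
  P = {1,8}:  v_{1} + v_{8} = v_{3} + 2·v_{7} — sig = ⟨2 | 1 2⟩
  P = {5,6}:  v_{5} + v_{6} = 2·v_{9} — sig = ⟨2 | 2⟩
  P = {2,4,9}:  v_{2} + v_{4} + v_{9} = v_{6} — sig = ⟨3 | 1⟩
  P = {3,7,9}:  v_{3} + v_{7} + v_{9} = v_{5} — sig = ⟨3 | 1⟩
  P = {1,3,9}:  v_{1} + v_{3} + v_{9} = 2·v_{5} — sig = ⟨3 | 2⟩

Hence PRS(X_Σ) =
    |P|=2: 15 collections, coeffs (), (), (), (1), (1), (1,1), (1,1), (1,1), (1,1), (1,1), (1,1), (1,2), (1,2), (1,2), (2)
    |P|=3: 3 collections, coeffs (1), (1), (2)


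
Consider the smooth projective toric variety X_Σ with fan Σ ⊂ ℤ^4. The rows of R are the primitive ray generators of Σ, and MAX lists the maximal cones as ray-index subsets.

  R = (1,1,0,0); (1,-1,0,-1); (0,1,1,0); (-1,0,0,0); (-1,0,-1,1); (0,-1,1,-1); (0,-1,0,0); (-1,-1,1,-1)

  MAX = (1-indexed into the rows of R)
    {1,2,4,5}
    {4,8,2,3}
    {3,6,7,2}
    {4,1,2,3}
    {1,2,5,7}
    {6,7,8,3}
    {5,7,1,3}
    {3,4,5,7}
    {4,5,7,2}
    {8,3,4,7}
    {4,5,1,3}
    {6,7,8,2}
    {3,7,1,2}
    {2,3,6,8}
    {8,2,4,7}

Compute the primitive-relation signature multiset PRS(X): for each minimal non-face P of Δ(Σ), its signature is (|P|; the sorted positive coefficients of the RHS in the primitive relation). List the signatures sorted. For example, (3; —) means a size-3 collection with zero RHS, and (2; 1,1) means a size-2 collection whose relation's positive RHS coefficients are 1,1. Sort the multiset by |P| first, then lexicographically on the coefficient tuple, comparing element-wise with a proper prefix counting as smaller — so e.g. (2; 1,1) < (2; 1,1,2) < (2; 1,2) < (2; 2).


Primitive collections (9):

  {4,6}:  v_{4} + v_{6} = v_{8} ; sig = (2; 1)
  {1,6}:  v_{1} + v_{6} = v_{2} + v_{3} ; sig = (2; 1,1)
  {5,6}:  v_{5} + v_{6} = v_{4} + v_{7} ; sig = (2; 1,1)
  {1,8}:  v_{1} + v_{8} = v_{2} + v_{3} + v_{4} ; sig = (2; 1,1,1)
  {5,8}:  v_{5} + v_{8} = 2·v_{4} + v_{7} ; sig = (2; 1,2)
  {1,4,7}:  v_{1} + v_{4} + v_{7} = 0 ; sig = (3; —)
  {2,3,5}:  v_{2} + v_{3} + v_{5} = 0 ; sig = (3; —)
  {2,3,4,7}:  v_{2} + v_{3} + v_{4} + v_{7} = v_{6} ; sig = (4; 1)
  {2,3,7,8}:  v_{2} + v_{3} + v_{7} + v_{8} = 2·v_{6} ; sig = (4; 2)

so the primitive-relation signature multiset is
    (2; 1)
    (2; 1,1)
    (2; 1,1)
    (2; 1,1,1)
    (2; 1,2)
    (3; —)
    (3; —)
    (4; 1)
    (4; 2)


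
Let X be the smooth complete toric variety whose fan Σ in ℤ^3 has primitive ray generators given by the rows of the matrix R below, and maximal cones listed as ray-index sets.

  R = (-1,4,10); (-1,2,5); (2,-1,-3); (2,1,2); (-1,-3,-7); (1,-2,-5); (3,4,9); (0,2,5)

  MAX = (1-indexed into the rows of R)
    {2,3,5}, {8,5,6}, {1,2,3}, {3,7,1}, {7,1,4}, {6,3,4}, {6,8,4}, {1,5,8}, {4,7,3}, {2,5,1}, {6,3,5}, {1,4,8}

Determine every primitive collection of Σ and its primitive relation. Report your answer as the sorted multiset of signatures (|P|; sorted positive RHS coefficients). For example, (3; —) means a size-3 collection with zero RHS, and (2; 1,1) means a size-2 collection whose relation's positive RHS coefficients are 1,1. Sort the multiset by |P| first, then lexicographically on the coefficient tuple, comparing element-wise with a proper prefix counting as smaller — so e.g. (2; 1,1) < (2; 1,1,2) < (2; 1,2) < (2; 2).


Primitive collections (12):

  P={2,6}:  v_{2} + v_{6} = 0 — sig = (2; —)
  P={1,6}:  v_{1} + v_{6} = v_{8} — sig = (2; 1)
  P={2,8}:  v_{2} + v_{8} = v_{1} — sig = (2; 1)
  P={3,8}:  v_{3} + v_{8} = v_{4} — sig = (2; 1)
  P={4,5}:  v_{4} + v_{5} = v_{6} — sig = (2; 1)
  P={5,7}:  v_{5} + v_{7} = v_{4} — sig = (2; 1)
  P={2,4}:  v_{2} + v_{4} = v_{1} + v_{3} — sig = (2; 1,1)
  P={7,8}:  v_{7} + v_{8} = v_{1} + 2·v_{4} — sig = (2; 1,2)
  P={6,7}:  v_{6} + v_{7} = 2·v_{4} — sig = (2; 2)
  P={2,7}:  v_{2} + v_{7} = 2·v_{1} + 2·v_{3} — sig = (2; 2,2)
  P={1,3,5}:  v_{1} + v_{3} + v_{5} = 0 — sig = (3; —)
  P={1,3,4}:  v_{1} + v_{3} + v_{4} = v_{7} — sig = (3; 1)

Hence PRS(X_Σ) =
    (2; —)
    (2; 1)
    (2; 1)
    (2; 1)
    (2; 1)
    (2; 1)
    (2; 1,1)
    (2; 1,2)
    (2; 2)
    (2; 2,2)
    (3; —)
    (3; 1)


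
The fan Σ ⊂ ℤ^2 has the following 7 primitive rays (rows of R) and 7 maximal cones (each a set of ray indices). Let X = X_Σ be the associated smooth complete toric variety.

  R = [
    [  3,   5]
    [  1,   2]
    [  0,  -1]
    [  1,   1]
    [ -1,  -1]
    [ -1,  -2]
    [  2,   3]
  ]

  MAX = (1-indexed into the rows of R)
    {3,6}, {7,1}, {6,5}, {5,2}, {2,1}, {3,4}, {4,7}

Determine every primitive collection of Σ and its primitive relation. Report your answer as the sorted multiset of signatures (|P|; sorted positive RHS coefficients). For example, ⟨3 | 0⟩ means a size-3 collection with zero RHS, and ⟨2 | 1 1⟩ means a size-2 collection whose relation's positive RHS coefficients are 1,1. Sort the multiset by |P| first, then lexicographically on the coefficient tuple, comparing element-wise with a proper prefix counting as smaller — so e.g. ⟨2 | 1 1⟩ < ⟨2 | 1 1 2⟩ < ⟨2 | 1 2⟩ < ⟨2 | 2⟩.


Minimal non-faces — 14 found among 7 rays, 7 max cones:

  P={2,6}:  v_{2} + v_{6} = 0  →  sig = ⟨2 | 0⟩
  P={4,5}:  v_{4} + v_{5} = 0  →  sig = ⟨2 | 0⟩
  P={1,6}:  v_{1} + v_{6} = v_{7}  →  sig = ⟨2 | 1⟩
  P={2,3}:  v_{2} + v_{3} = v_{4}  →  sig = ⟨2 | 1⟩
  P={2,4}:  v_{2} + v_{4} = v_{7}  →  sig = ⟨2 | 1⟩
  P={2,7}:  v_{2} + v_{7} = v_{1}  →  sig = ⟨2 | 1⟩
  P={3,5}:  v_{3} + v_{5} = v_{6}  →  sig = ⟨2 | 1⟩
  P={4,6}:  v_{4} + v_{6} = v_{3}  →  sig = ⟨2 | 1⟩
  P={5,7}:  v_{5} + v_{7} = v_{2}  →  sig = ⟨2 | 1⟩
  P={6,7}:  v_{6} + v_{7} = v_{4}  →  sig = ⟨2 | 1⟩
  P={1,3}:  v_{1} + v_{3} = v_{4} + v_{7}  →  sig = ⟨2 | 1 1⟩
  P={1,4}:  v_{1} + v_{4} = 2·v_{7}  →  sig = ⟨2 | 2⟩
  P={1,5}:  v_{1} + v_{5} = 2·v_{2}  →  sig = ⟨2 | 2⟩
  P={3,7}:  v_{3} + v_{7} = 2·v_{4}  →  sig = ⟨2 | 2⟩

so the primitive-relation signature multiset is
    |P|=2: 14 collections, coeffs (), (), (1), (1), (1), (1), (1), (1), (1), (1), (1,1), (2), (2), (2)


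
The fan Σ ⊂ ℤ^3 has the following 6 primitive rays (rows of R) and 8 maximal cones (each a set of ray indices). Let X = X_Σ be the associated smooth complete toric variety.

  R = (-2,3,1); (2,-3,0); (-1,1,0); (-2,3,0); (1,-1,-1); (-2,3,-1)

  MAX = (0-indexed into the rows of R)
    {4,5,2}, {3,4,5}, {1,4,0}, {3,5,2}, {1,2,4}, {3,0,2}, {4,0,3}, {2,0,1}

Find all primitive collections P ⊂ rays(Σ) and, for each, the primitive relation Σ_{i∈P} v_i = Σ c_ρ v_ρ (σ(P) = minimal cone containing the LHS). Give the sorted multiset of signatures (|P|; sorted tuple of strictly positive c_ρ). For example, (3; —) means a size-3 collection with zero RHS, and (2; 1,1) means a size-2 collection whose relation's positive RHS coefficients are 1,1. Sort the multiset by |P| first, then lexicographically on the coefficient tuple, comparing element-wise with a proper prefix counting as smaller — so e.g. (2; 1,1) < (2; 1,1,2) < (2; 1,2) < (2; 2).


Σ has 5 primitive collections:

  • {1,3}:  v_{1} + v_{3} = 0 ; sig = (2; —)
  • {1,5}:  v_{1} + v_{5} = v_{2} + v_{4} ; sig = (2; 1,1)
  • {0,5}:  v_{0} + v_{5} = 2·v_{3} ; sig = (2; 2)
  • {0,2,4}:  v_{0} + v_{2} + v_{4} = v_{3} ; sig = (3; 1)
  • {2,3,4}:  v_{2} + v_{3} + v_{4} = v_{5} ; sig = (3; 1)

Hence PRS(X_Σ) =
    (2; —)
    (2; 1,1)
    (2; 2)
    (3; 1)
    (3; 1)


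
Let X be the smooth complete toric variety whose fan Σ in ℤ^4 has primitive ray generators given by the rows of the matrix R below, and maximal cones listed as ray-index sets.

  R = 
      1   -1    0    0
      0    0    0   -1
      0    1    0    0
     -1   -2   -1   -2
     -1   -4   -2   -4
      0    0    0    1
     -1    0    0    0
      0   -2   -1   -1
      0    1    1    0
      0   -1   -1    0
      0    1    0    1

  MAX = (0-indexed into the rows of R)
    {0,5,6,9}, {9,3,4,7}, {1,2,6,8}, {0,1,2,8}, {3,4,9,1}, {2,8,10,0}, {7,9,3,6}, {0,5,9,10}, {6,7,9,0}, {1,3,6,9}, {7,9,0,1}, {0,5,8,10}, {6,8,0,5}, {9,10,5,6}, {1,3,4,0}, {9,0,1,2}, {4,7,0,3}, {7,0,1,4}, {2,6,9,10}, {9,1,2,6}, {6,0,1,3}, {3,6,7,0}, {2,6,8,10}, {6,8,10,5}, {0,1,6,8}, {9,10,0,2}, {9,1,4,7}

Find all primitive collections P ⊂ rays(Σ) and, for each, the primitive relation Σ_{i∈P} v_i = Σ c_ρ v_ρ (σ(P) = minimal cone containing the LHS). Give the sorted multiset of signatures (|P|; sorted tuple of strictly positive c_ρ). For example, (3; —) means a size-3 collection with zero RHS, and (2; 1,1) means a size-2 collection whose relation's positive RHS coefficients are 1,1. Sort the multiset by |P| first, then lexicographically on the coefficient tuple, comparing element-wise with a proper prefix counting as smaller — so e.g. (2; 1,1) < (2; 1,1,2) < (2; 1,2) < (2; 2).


Δ(Σ) — 11 vertices, 24 min non-faces:

  P = {1,5}:  v_{1} + v_{5} = 0 ; sig = (2; —)
  P = {8,9}:  v_{8} + v_{9} = 0 ; sig = (2; —)
  P = {1,10}:  v_{1} + v_{10} = v_{2} ; sig = (2; 1)
  P = {2,5}:  v_{2} + v_{5} = v_{10} ; sig = (2; 1)
  P = {7,10}:  v_{7} + v_{10} = v_{9} ; sig = (2; 1)
  P = {2,7}:  v_{2} + v_{7} = v_{1} + v_{9} ; sig = (2; 1,1)
  P = {3,5}:  v_{3} + v_{5} = v_{6} + v_{7} ; sig = (2; 1,1)
  P = {4,5}:  v_{4} + v_{5} = v_{3} + v_{7} ; sig = (2; 1,1)
  P = {3,10}:  v_{3} + v_{10} = v_{1} + v_{6} + v_{9} ; sig = (2; 1,1,1)
  P = {4,10}:  v_{4} + v_{10} = v_{1} + v_{3} + v_{9} ; sig = (2; 1,1,1)
  P = {5,7}:  v_{5} + v_{7} = v_{0} + v_{6} + v_{9} ; sig = (2; 1,1,1)
  P = {7,8}:  v_{7} + v_{8} = v_{0} + v_{1} + v_{6} ; sig = (2; 1,1,1)
  P = {4,8}:  v_{4} + v_{8} = v_{0} + 2·v_{1} + v_{3} + v_{6} ; sig = (2; 1,1,1,2)
  P = {2,3}:  v_{2} + v_{3} = 2·v_{1} + v_{6} + v_{9} ; sig = (2; 1,1,2)
  P = {2,4}:  v_{2} + v_{4} = 2·v_{1} + v_{3} + v_{9} ; sig = (2; 1,1,2)
  P = {3,8}:  v_{3} + v_{8} = v_{0} + 2·v_{1} + 2·v_{6} ; sig = (2; 1,2,2)
  P = {4,6}:  v_{4} + v_{6} = 2·v_{3} ; sig = (2; 2)
  P = {0,2,6}:  v_{0} + v_{2} + v_{6} = 0 ; sig = (3; —)
  P = {0,6,10}:  v_{0} + v_{6} + v_{10} = v_{5} ; sig = (3; 1)
  P = {1,3,7}:  v_{1} + v_{3} + v_{7} = v_{4} ; sig = (3; 1)
  P = {1,6,7}:  v_{1} + v_{6} + v_{7} = v_{3} ; sig = (3; 1)
  P = {0,4,9}:  v_{0} + v_{4} + v_{9} = v_{1} + 3·v_{7} ; sig = (3; 1,3)
  P = {0,3,9}:  v_{0} + v_{3} + v_{9} = 2·v_{7} ; sig = (3; 2)
  P = {0,1,6,9}:  v_{0} + v_{1} + v_{6} + v_{9} = v_{7} ; sig = (4; 1)

Hence PRS(X_Σ) =
    |P|=2: 17 collections, coeffs (), (), (1), (1), (1), (1,1), (1,1), (1,1), (1,1,1), (1,1,1), (1,1,1), (1,1,1), (1,1,1,2), (1,1,2), (1,1,2), (1,2,2), (2)
    |P|=3: 6 collections, coeffs (), (1), (1), (1), (1,3), (2)
    |P|=4: 1 collection, coeffs (1)


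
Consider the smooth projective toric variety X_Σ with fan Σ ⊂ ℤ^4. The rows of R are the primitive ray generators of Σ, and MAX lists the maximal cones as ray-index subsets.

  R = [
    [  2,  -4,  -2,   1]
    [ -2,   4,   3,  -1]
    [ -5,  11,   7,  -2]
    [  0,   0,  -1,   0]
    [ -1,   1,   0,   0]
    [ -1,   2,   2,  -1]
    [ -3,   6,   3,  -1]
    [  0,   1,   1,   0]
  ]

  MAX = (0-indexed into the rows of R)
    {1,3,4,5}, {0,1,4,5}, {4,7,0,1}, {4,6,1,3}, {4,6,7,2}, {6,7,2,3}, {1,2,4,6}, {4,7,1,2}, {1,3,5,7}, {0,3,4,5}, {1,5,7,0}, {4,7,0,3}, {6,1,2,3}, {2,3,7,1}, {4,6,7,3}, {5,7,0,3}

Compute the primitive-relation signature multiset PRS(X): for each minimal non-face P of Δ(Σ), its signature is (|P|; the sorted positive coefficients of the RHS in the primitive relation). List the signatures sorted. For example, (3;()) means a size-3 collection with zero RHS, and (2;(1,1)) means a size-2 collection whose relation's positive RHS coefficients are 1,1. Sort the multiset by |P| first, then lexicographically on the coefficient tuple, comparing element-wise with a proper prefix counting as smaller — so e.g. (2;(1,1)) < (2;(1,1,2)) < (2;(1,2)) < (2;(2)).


|primitive collections| = 9. Relations:

  P = {0,6}:  v_{0} + v_{6} = v_{4} + v_{7}  ⇒ sig = (2;(1,1))
  P = {0,2}:  v_{0} + v_{2} = v_{1} + v_{4} + 2·v_{7}  ⇒ sig = (2;(1,1,2))
  P = {2,5}:  v_{2} + v_{5} = 3·v_{1} + v_{3} + v_{7}  ⇒ sig = (2;(1,1,3))
  P = {5,6}:  v_{5} + v_{6} = 2·v_{1} + v_{3}  ⇒ sig = (2;(1,2))
  P = {0,1,3}:  v_{0} + v_{1} + v_{3} = 0  ⇒ sig = (3;())
  P = {1,6,7}:  v_{1} + v_{6} + v_{7} = v_{2}  ⇒ sig = (3;(1))
  P = {4,5,7}:  v_{4} + v_{5} + v_{7} = v_{1}  ⇒ sig = (3;(1))
  P = {2,3,4}:  v_{2} + v_{3} + v_{4} = 2·v_{6}  ⇒ sig = (3;(2))
  P = {1,3,4,7}:  v_{1} + v_{3} + v_{4} + v_{7} = v_{6}  ⇒ sig = (4;(1))

Signatures (|P|; sorted positive RHS coefficients), sorted:
[(2;(1,1)), (2;(1,1,2)), (2;(1,1,3)), (2;(1,2)), (3;()), (3;(1)), (3;(1)), (3;(2)), (4;(1))]


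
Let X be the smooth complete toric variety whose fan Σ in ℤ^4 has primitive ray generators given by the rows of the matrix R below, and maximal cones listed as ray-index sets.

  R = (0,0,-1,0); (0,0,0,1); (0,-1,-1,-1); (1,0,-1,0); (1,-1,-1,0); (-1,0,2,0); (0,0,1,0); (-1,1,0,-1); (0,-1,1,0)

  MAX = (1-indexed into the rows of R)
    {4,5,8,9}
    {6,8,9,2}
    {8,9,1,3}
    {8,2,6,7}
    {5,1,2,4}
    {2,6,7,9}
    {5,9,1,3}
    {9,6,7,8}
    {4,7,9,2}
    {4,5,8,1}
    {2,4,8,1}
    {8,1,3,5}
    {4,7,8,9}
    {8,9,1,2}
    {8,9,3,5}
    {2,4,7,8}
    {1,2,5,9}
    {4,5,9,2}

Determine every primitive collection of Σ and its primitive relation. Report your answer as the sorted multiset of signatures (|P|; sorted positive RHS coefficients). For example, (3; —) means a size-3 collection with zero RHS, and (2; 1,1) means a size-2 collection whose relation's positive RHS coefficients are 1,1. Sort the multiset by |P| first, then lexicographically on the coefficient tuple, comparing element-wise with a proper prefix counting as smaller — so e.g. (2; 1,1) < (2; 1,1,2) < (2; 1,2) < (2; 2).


14 collections generate NE(X_Σ); each relation:

  P = {1,7}:  v_{1} + v_{7} = 0  →  sig = (2; —)
  P = {4,6}:  v_{4} + v_{6} = v_{7}  →  sig = (2; 1)
  P = {5,6}:  v_{5} + v_{6} = v_{9}  →  sig = (2; 1)
  P = {5,7}:  v_{5} + v_{7} = v_{4} + v_{9}  →  sig = (2; 1,1)
  P = {1,6}:  v_{1} + v_{6} = v_{2} + v_{8} + v_{9}  →  sig = (2; 1,1,1)
  P = {3,7}:  v_{3} + v_{7} = v_{5} + v_{8} + v_{9}  →  sig = (2; 1,1,1)
  P = {3,6}:  v_{3} + v_{6} = v_{1} + v_{8} + 2·v_{9}  →  sig = (2; 1,1,2)
  P = {2,3}:  v_{2} + v_{3} = 2·v_{1} + v_{9}  →  sig = (2; 1,2)
  P = {3,4}:  v_{3} + v_{4} = 2·v_{5} + v_{8}  →  sig = (2; 1,2)
  P = {1,4,9}:  v_{1} + v_{4} + v_{9} = v_{5}  →  sig = (3; 1)
  P = {2,5,8}:  v_{2} + v_{5} + v_{8} = v_{1}  →  sig = (3; 1)
  P = {2,4,8,9}:  v_{2} + v_{4} + v_{8} + v_{9} = 0  →  sig = (4; —)
  P = {1,5,8,9}:  v_{1} + v_{5} + v_{8} + v_{9} = v_{3}  →  sig = (4; 1)
  P = {2,7,8,9}:  v_{2} + v_{7} + v_{8} + v_{9} = v_{6}  →  sig = (4; 1)

Hence PRS(X_Σ) =
[(2; —), (2; 1), (2; 1), (2; 1,1), (2; 1,1,1), (2; 1,1,1), (2; 1,1,2), (2; 1,2), (2; 1,2), (3; 1), (3; 1), (4; —), (4; 1), (4; 1)]


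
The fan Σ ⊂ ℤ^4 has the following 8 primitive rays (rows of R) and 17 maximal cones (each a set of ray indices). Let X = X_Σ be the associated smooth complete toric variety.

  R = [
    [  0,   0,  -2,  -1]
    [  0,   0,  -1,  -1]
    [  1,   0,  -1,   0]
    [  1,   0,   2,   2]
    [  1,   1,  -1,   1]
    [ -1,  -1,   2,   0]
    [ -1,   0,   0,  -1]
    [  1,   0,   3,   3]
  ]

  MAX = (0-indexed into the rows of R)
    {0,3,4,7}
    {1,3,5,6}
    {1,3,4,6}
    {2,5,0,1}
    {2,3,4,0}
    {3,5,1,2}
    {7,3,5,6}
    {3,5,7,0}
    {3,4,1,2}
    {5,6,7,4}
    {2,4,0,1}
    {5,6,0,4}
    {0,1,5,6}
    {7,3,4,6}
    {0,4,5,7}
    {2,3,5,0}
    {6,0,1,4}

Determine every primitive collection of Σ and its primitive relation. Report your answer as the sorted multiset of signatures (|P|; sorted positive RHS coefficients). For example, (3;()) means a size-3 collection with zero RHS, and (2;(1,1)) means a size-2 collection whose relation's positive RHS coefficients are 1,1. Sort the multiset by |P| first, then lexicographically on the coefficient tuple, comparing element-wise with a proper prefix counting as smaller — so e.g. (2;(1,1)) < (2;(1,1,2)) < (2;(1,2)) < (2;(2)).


Σ has 9 primitive collections:

  P={1,7}:  v_{1} + v_{7} = v_{3}  ⟹  sig = (2;(1))
  P={2,6}:  v_{2} + v_{6} = v_{1}  ⟹  sig = (2;(1))
  P={2,7}:  v_{2} + v_{7} = v_{0} + 2·v_{3}  ⟹  sig = (2;(1,2))
  P={0,3,6}:  v_{0} + v_{3} + v_{6} = 0  ⟹  sig = (3;())
  P={1,4,5}:  v_{1} + v_{4} + v_{5} = 0  ⟹  sig = (3;())
  P={0,1,3}:  v_{0} + v_{1} + v_{3} = v_{2}  ⟹  sig = (3;(1))
  P={3,4,5}:  v_{3} + v_{4} + v_{5} = v_{7}  ⟹  sig = (3;(1))
  P={0,6,7}:  v_{0} + v_{6} + v_{7} = v_{4} + v_{5}  ⟹  sig = (3;(1,1))
  P={2,4,5}:  v_{2} + v_{4} + v_{5} = v_{0} + v_{3}  ⟹  sig = (3;(1,1))

Hence PRS(X_Σ) =
    |P|=2: 3 collections, coeffs (1), (1), (1,2)
    |P|=3: 6 collections, coeffs (), (), (1), (1), (1,1), (1,1)


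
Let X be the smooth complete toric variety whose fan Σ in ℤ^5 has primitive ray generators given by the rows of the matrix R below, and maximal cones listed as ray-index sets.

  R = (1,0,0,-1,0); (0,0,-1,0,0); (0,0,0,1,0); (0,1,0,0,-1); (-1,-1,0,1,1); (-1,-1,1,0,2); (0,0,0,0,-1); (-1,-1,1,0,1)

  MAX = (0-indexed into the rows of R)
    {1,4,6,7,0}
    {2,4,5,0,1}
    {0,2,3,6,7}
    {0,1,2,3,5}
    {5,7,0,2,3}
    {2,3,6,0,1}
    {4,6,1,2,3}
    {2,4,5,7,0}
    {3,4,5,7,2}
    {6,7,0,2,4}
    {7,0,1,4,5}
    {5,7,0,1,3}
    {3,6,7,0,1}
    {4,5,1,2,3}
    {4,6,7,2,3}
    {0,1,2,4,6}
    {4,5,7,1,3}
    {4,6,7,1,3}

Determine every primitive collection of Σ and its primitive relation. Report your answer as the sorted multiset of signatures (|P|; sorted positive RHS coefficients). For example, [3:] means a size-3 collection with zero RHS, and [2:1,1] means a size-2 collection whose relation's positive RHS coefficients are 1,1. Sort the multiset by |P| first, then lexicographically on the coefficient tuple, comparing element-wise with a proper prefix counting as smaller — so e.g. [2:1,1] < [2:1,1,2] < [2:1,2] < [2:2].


3 collections generate NE(X_Σ); each relation:

  • {5,6}:  v_{5} + v_{6} = v_{7} ; sig = [2:1]
  • {0,3,4}:  v_{0} + v_{3} + v_{4} = 0 ; sig = [3:]
  • {1,2,7}:  v_{1} + v_{2} + v_{7} = v_{4} ; sig = [3:1]

Sorted signature multiset PRS(X):
    |P|=2: 1 collection, coeffs (1)
    |P|=3: 2 collections, coeffs (), (1)


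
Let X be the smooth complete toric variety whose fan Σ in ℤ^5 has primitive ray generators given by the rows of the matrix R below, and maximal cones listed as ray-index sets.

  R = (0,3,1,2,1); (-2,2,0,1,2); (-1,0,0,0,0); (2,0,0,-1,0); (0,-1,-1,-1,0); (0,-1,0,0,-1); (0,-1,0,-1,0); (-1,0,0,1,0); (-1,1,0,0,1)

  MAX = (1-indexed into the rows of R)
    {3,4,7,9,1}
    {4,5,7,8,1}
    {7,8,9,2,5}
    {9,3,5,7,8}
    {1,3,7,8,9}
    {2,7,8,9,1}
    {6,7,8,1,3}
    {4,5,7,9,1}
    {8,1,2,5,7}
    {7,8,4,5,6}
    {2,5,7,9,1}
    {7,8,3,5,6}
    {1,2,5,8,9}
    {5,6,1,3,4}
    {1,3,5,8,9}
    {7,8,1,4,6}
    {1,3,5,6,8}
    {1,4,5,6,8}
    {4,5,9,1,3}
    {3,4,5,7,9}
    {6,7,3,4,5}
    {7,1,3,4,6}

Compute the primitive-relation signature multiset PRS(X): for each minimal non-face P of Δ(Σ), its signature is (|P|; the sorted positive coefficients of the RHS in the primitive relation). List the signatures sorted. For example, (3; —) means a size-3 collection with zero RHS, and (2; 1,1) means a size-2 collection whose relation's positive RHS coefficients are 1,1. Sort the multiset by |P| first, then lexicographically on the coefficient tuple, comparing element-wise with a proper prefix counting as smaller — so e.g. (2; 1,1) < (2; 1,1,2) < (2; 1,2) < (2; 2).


The 9 primitive collections of Σ (r=9, n=5):

  • {6,9}:  v_{6} + v_{9} = v_{3} — sig = (2; 1)
  • {2,6}:  v_{2} + v_{6} = v_{8} + v_{9} — sig = (2; 1,1)
  • {2,3}:  v_{2} + v_{3} = v_{8} + 2·v_{9} — sig = (2; 1,2)
  • {2,4}:  v_{2} + v_{4} = 2·v_{1} + 2·v_{5} + 2·v_{7} — sig = (2; 2,2,2)
  • {3,4,8}:  v_{3} + v_{4} + v_{8} = 0 — sig = (3; —)
  • {4,8,9}:  v_{4} + v_{8} + v_{9} = v_{1} + v_{5} + v_{7} — sig = (3; 1,1,1)
  • {1,5,6,7}:  v_{1} + v_{5} + v_{6} + v_{7} = 0 — sig = (4; —)
  • {1,3,5,7}:  v_{1} + v_{3} + v_{5} + v_{7} = v_{9} — sig = (4; 1)
  • {1,5,7,8,9}:  v_{1} + v_{5} + v_{7} + v_{8} + v_{9} = v_{2} — sig = (5; 1)

so the primitive-relation signature multiset is
[(2; 1), (2; 1,1), (2; 1,2), (2; 2,2,2), (3; —), (3; 1,1,1), (4; —), (4; 1), (5; 1)]


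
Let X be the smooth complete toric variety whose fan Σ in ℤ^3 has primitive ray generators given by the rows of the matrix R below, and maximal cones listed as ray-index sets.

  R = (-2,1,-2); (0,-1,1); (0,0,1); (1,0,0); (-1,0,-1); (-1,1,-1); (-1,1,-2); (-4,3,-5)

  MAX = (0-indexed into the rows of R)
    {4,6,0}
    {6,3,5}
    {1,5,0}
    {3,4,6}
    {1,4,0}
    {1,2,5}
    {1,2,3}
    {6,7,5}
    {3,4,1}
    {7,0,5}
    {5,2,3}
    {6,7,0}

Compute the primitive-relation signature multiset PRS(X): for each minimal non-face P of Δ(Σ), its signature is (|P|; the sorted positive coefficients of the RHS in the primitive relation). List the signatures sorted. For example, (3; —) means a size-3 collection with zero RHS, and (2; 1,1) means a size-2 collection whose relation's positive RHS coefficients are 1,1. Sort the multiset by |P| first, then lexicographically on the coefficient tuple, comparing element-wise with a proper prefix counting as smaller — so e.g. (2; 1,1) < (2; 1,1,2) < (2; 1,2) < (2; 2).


12 minimal non-faces of Δ(Σ) (on 8 rays):

  P={0,3}:  v_{0} + v_{3} = v_{6}  ⟹  sig = (2; 1)
  P={1,6}:  v_{1} + v_{6} = v_{4}  ⟹  sig = (2; 1)
  P={2,6}:  v_{2} + v_{6} = v_{5}  ⟹  sig = (2; 1)
  P={4,5}:  v_{4} + v_{5} = v_{0}  ⟹  sig = (2; 1)
  P={2,4}:  v_{2} + v_{4} = v_{1} + v_{5}  ⟹  sig = (2; 1,1)
  P={0,2}:  v_{0} + v_{2} = v_{1} + 2·v_{5}  ⟹  sig = (2; 1,2)
  P={2,7}:  v_{2} + v_{7} = v_{0} + 2·v_{5}  ⟹  sig = (2; 1,2)
  P={3,7}:  v_{3} + v_{7} = v_{5} + 2·v_{6}  ⟹  sig = (2; 1,2)
  P={4,7}:  v_{4} + v_{7} = 2·v_{0} + v_{6}  ⟹  sig = (2; 1,2)
  P={1,7}:  v_{1} + v_{7} = 2·v_{0}  ⟹  sig = (2; 2)
  P={1,3,5}:  v_{1} + v_{3} + v_{5} = 0  ⟹  sig = (3; —)
  P={0,5,6}:  v_{0} + v_{5} + v_{6} = v_{7}  ⟹  sig = (3; 1)

Hence PRS(X_Σ) =
[(2; 1), (2; 1), (2; 1), (2; 1), (2; 1,1), (2; 1,2), (2; 1,2), (2; 1,2), (2; 1,2), (2; 2), (3; —), (3; 1)]


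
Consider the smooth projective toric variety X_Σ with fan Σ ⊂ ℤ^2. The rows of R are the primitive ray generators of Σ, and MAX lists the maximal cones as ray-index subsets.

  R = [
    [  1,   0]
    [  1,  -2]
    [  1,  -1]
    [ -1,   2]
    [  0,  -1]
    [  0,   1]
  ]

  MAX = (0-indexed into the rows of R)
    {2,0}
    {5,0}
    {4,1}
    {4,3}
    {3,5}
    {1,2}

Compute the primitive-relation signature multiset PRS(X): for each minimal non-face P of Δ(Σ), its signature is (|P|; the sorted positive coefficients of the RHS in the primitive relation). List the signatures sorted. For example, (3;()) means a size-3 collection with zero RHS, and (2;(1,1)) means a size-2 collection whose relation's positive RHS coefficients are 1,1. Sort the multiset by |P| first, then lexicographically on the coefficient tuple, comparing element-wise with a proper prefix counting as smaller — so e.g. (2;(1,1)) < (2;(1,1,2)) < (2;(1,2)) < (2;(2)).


Δ(Σ) — 6 vertices, 9 min non-faces:

  {1,3}:  v_{1} + v_{3} = 0  ⇒ sig = (2;())
  {4,5}:  v_{4} + v_{5} = 0  ⇒ sig = (2;())
  {0,4}:  v_{0} + v_{4} = v_{2}  ⇒ sig = (2;(1))
  {1,5}:  v_{1} + v_{5} = v_{2}  ⇒ sig = (2;(1))
  {2,3}:  v_{2} + v_{3} = v_{5}  ⇒ sig = (2;(1))
  {2,4}:  v_{2} + v_{4} = v_{1}  ⇒ sig = (2;(1))
  {2,5}:  v_{2} + v_{5} = v_{0}  ⇒ sig = (2;(1))
  {0,1}:  v_{0} + v_{1} = 2·v_{2}  ⇒ sig = (2;(2))
  {0,3}:  v_{0} + v_{3} = 2·v_{5}  ⇒ sig = (2;(2))

Hence PRS(X_Σ) =
[(2;()), (2;()), (2;(1)), (2;(1)), (2;(1)), (2;(1)), (2;(1)), (2;(2)), (2;(2))]


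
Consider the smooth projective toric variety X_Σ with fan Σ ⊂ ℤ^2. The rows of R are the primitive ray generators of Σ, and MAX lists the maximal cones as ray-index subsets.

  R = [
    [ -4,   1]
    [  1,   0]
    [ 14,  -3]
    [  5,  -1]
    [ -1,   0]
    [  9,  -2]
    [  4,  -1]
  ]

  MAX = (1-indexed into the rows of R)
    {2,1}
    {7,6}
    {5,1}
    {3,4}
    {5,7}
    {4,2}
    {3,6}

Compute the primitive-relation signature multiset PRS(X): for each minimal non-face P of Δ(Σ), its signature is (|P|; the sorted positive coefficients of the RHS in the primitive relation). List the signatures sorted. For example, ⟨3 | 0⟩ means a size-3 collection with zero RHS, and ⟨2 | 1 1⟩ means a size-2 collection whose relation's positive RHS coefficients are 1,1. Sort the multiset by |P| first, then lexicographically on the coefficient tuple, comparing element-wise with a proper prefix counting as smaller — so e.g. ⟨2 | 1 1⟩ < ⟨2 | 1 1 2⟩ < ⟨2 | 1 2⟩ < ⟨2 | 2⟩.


Σ has 14 primitive collections:

  • {1,7}:  v_{1} + v_{7} = 0  →  sig = ⟨2 | 0⟩
  • {2,5}:  v_{2} + v_{5} = 0  →  sig = ⟨2 | 0⟩
  • {1,4}:  v_{1} + v_{4} = v_{2}  →  sig = ⟨2 | 1⟩
  • {1,6}:  v_{1} + v_{6} = v_{4}  →  sig = ⟨2 | 1⟩
  • {2,7}:  v_{2} + v_{7} = v_{4}  →  sig = ⟨2 | 1⟩
  • {4,5}:  v_{4} + v_{5} = v_{7}  →  sig = ⟨2 | 1⟩
  • {4,6}:  v_{4} + v_{6} = v_{3}  →  sig = ⟨2 | 1⟩
  • {4,7}:  v_{4} + v_{7} = v_{6}  →  sig = ⟨2 | 1⟩
  • {3,5}:  v_{3} + v_{5} = v_{6} + v_{7}  →  sig = ⟨2 | 1 1⟩
  • {1,3}:  v_{1} + v_{3} = 2·v_{4}  →  sig = ⟨2 | 2⟩
  • {2,6}:  v_{2} + v_{6} = 2·v_{4}  →  sig = ⟨2 | 2⟩
  • {3,7}:  v_{3} + v_{7} = 2·v_{6}  →  sig = ⟨2 | 2⟩
  • {5,6}:  v_{5} + v_{6} = 2·v_{7}  →  sig = ⟨2 | 2⟩
  • {2,3}:  v_{2} + v_{3} = 3·v_{4}  →  sig = ⟨2 | 3⟩

so the primitive-relation signature multiset is
{ ⟨2 | 0⟩ ×2,  ⟨2 | 1⟩ ×6,  ⟨2 | 1 1⟩,  ⟨2 | 2⟩ ×4,  ⟨2 | 3⟩ }
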